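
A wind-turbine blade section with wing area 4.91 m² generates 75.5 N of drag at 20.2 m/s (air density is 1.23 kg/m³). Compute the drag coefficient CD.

CD = 0.0613

From D = ½ρv²S·CD, rearranging gives CD = 2D/(ρv²S).
CD = 2 × 75.5 / (1.23 × 20.2² × 4.91) = 0.0613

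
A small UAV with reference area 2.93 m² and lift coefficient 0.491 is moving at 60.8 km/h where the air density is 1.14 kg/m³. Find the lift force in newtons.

Convert speed: v = 60.8 km/h ÷ 3.6 = 16.89 m/s.
Dynamic pressure q = ½ρv² = ½ × 1.14 × 16.89² = 162.6 Pa.
L = q·S·CL = 162.6 × 2.93 × 0.491 = 234 N

L = 234 N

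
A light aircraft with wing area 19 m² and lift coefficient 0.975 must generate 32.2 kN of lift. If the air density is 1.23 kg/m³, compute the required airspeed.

L = ½ρv²S·CL ⇒ v = √(2L/(ρ·S·CL))
v = √(2 × 32200 / (1.23 × 19 × 0.975)) = √2826 = 53.2 m/s

v = 53.2 m/s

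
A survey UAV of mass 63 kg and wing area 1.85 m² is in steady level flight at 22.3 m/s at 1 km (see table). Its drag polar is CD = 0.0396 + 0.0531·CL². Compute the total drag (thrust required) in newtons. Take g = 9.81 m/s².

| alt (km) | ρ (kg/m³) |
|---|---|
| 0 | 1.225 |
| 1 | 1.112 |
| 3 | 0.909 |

D = 59.9 N

At 1 km, from the table: ρ = 1.112 kg/m³.
Weight W = mg = 63 × 9.81 = 618.03 N; in level flight L = W.
Dynamic pressure q = 0.5 × 1.112 × 22.3² = 276.5 Pa.
CL = W/(q·S) = 618.03 / (276.5 × 1.85) = 1.208.
CD = 0.0396 + 0.0531 × 1.208² = 0.1171.
D = q·S·CD = 276.5 × 1.85 × 0.1171 = 59.91 N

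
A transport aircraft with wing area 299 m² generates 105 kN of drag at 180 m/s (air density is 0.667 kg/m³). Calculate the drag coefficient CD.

From D = ½ρv²S·CD, rearranging gives CD = 2D/(ρv²S).
CD = 2 × 1.05×10^5 / (0.667 × 180² × 299) = 0.0325

CD = 0.0325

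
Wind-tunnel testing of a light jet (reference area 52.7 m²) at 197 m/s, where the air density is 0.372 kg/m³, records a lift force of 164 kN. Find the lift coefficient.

From L = ½ρv²S·CL, rearranging gives CL = 2L/(ρv²S).
CL = 2 × 1.64×10^5 / (0.372 × 197² × 52.7) = 0.431

CL = 0.431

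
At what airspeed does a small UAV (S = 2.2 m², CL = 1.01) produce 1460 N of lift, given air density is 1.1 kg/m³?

L = ½ρv²S·CL ⇒ v = √(2L/(ρ·S·CL))
v = √(2 × 1460 / (1.1 × 2.2 × 1.01)) = √1195 = 34.6 m/s

v = 34.6 m/s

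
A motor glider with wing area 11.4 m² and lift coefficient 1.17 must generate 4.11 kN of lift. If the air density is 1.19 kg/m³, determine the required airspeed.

L = ½ρv²S·CL ⇒ v = √(2L/(ρ·S·CL))
v = √(2 × 4110 / (1.19 × 11.4 × 1.17)) = √517.9 = 22.8 m/s

v = 22.8 m/s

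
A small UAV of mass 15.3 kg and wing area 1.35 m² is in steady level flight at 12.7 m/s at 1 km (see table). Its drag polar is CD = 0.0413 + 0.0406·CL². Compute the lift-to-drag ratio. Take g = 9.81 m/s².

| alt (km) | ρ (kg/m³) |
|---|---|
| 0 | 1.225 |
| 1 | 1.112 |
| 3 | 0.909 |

At 1 km, from the table: ρ = 1.112 kg/m³.
Weight W = mg = 15.3 × 9.81 = 150.09 N; in level flight L = W.
Dynamic pressure q = 0.5 × 1.112 × 12.7² = 89.68 Pa.
CL = W/(q·S) = 150.09 / (89.68 × 1.35) = 1.24.
CD = 0.0413 + 0.0406 × 1.24² = 0.1037.
L/D = CL/CD = 1.24 / 0.1037 = 12

L/D = 12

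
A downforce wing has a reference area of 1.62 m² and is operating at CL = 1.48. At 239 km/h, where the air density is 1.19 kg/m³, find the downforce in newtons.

Convert speed: v = 239 km/h ÷ 3.6 = 66.39 m/s.
L = ½ρv²S·CL = ½ × 1.19 × 66.39² × 1.62 × 1.48 = 6290 N ≈ 6.29 kN

L = 6290 N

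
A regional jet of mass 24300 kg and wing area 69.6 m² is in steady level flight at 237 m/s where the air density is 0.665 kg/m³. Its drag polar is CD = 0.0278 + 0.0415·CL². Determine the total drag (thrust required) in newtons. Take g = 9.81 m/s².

Weight W = mg = 24300 × 9.81 = 2.3838×10^5 N; in level flight L = W.
Dynamic pressure q = 0.5 × 0.665 × 237² = 18680 Pa.
CL = 2W/(ρv²S) = 2×2.3838×10^5/(0.665×237²×69.6) = 0.1834.
CD = 0.0278 + 0.0415 × 0.1834² = 0.0292.
D = q·S·CD = 18680 × 69.6 × 0.0292 = 37950 N

D = 38000 N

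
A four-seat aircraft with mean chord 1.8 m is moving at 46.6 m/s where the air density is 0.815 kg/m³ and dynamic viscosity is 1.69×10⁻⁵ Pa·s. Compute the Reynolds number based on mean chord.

Re = 4.05×10^6

Re = ρ·v·c/μ = 0.815 × 46.6 × 1.8 / (1.69×10⁻⁵) = 4.05×10^6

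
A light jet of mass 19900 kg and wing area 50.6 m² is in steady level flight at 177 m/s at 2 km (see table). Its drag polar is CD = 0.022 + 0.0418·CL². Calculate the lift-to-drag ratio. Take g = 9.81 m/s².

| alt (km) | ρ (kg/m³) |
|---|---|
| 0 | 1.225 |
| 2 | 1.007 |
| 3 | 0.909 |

At 2 km, from the table: ρ = 1.007 kg/m³.
In steady level flight, lift balances weight: W = mg = 19900 × 9.81 = 1.9522×10^5 N.
Dynamic pressure q = 0.5 × 1.007 × 177² = 15770 Pa.
CL = W/(q·S) = 1.9522×10^5 / (15770 × 50.6) = 0.2446.
CD = 0.022 + 0.0418 × 0.2446² = 0.0245.
L/D = CL/CD = 0.2446 / 0.0245 = 9.98

L/D = 9.98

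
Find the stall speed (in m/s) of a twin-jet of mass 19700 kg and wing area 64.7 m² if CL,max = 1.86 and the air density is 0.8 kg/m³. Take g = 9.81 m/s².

Weight W = mg = 19700 × 9.81 = 1.933×10^5 N.
From L = ½ρV²S·CL,max = W: V_stall = √(2W/(ρSCL,max)) = √(2·1.933×10^5/(0.8·64.7·1.86))
V_stall = √4015 = 63.4 m/s

V_stall = 63.4 m/s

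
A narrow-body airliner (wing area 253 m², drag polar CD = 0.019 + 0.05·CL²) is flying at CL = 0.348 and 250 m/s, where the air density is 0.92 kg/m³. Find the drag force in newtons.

CD = 0.019 + 0.05 × 0.348² = 0.02506
D = ½ρv²S·CD = ½ × 0.92 × 250² × 253 × 0.02506 = 1.82×10^5 N

D = 1.82×10^5 N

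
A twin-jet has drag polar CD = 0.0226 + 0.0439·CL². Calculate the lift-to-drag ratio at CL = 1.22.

CD = 0.0226 + 0.0439 × 1.22² = 0.08794
L/D = CL/CD = 1.22 / 0.08794 = 13.9

L/D = 13.9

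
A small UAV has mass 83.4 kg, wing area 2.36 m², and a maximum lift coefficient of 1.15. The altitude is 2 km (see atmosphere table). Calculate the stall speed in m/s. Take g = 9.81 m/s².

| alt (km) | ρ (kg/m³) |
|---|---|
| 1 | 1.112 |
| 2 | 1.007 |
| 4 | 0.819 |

At 2 km, from the table: ρ = 1.007 kg/m³.
Stall occurs when L = W at CL,max. W = mg = 83.4 × 9.81 = 818.2 N.
V_stall = √(2W/(ρ·S·CL,max)) = √(2 × 818.2 / (1.007 × 2.36 × 1.15))
V_stall = √598.7 = 24.5 m/s

V_stall = 24.5 m/s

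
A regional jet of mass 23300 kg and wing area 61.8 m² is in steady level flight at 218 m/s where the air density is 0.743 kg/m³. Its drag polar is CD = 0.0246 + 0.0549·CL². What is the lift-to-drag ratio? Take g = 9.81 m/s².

L/D = 7.76

In steady level flight, lift balances weight: W = mg = 23300 × 9.81 = 2.2857×10^5 N.
q = ½ρv² = ½ × 0.743 × 218² = 17660 Pa.
Required CL = L/(qS) = 2.2857×10^5/(17660·61.8) = 0.2095.
CD = 0.0246 + 0.0549 × 0.2095² = 0.02701.
L/D = CL/CD = 0.2095 / 0.02701 = 7.76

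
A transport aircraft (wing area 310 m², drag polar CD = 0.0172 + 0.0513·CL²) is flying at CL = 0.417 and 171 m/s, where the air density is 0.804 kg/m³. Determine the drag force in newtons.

D = 95200 N

CD = 0.0172 + 0.0513 × 0.417² = 0.02612
D = ½ρv²S·CD = ½ × 0.804 × 171² × 310 × 0.02612 = 95200 N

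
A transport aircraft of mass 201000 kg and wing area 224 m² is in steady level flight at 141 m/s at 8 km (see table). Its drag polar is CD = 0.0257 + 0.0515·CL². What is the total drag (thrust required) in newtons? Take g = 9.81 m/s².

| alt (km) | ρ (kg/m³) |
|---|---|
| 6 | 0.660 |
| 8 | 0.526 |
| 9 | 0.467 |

D = 2.01×10^5 N

At 8 km, from the table: ρ = 0.526 kg/m³.
Weight W = mg = 201000 × 9.81 = 1.9718×10^6 N; in level flight L = W.
Dynamic pressure q = 0.5 × 0.526 × 141² = 5229 Pa.
CL = 2W/(ρv²S) = 2×1.9718×10^6/(0.526×141²×224) = 1.684.
CD = 0.0257 + 0.0515 × 1.684² = 0.1717.
D = q·S·CD = 5229 × 224 × 0.1717 = 2.011×10^5 N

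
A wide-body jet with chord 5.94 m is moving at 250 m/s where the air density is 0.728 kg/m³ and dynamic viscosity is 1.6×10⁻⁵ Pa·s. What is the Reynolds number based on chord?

Re = ρ·v·c/μ = 0.728 × 250 × 5.94 / (1.6×10⁻⁵) = 6.76×10^7

Re = 6.76×10^7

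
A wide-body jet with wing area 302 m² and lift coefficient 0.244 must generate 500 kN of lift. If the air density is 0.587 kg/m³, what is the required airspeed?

v = 152 m/s

L = ½ρv²S·CL ⇒ v = √(2L/(ρ·S·CL))
v = √(2 × 5×10^5 / (0.587 × 302 × 0.244)) = √23120 = 152 m/s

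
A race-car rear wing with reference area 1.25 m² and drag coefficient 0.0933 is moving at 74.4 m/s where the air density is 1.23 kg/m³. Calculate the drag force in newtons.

D = 397 N

D = ½ρv²S·CD = ½ × 1.23 × 74.4² × 1.25 × 0.0933 = 397 N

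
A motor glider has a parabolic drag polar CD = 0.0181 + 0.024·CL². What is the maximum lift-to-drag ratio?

(L/D)max = 24

For CD = CD0 + K·CL², (L/D)max occurs at CL* = √(CD0/K) and equals 1/(2√(K·CD0)).
(L/D)max = 1/(2√(0.024 × 0.0181)) = 1/(2 × 0.02084) = 24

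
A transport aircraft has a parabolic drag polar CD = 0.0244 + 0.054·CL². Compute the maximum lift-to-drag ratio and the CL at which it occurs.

For CD = CD0 + K·CL², (L/D)max occurs at CL* = √(CD0/K) and equals 1/(2√(K·CD0)).
(L/D)max = 1/(2√(0.054 × 0.0244)) = 1/(2 × 0.0363) = 13.8
CL* = √(0.0244/0.054) = 0.672

(L/D)max = 13.8, at CL = 0.672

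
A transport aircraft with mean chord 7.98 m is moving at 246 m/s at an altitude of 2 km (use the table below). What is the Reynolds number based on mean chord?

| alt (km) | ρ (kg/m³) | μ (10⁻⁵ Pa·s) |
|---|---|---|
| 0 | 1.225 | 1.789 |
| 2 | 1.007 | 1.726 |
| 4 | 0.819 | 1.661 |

At 2 km, from the table: ρ = 1.007 kg/m³, μ = 1.726×10⁻⁵ Pa·s.
Re = ρ·v·c/μ = 1.007 × 246 × 7.98 / (1.726×10⁻⁵) = 1.15×10^8

Re = 1.15×10^8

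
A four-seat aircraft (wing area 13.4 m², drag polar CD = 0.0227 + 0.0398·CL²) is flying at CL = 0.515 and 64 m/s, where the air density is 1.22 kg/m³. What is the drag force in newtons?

CD = 0.0227 + 0.0398 × 0.515² = 0.03326
D = ½ρv²S·CD = ½ × 1.22 × 64² × 13.4 × 0.03326 = 1110 N

D = 1110 N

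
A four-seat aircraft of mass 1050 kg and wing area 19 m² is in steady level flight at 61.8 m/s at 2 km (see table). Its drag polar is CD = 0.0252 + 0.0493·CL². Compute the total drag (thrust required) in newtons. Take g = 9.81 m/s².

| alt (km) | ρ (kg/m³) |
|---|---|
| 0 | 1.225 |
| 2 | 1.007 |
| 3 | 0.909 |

At 2 km, from the table: ρ = 1.007 kg/m³.
In steady level flight, lift balances weight: W = mg = 1050 × 9.81 = 10300 N.
q = ½ρv² = ½ × 1.007 × 61.8² = 1923 Pa.
CL = W/(q·S) = 10300 / (1923 × 19) = 0.2819.
CD = 0.0252 + 0.0493 × 0.2819² = 0.02912.
D = q·S·CD = 1923 × 19 × 0.02912 = 1064 N

D = 1060 N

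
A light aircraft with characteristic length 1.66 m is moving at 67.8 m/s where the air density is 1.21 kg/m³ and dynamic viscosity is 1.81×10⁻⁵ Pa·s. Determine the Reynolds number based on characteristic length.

Re = 7.52×10^6

Re = ρ·v·c/μ = 1.21 × 67.8 × 1.66 / (1.81×10⁻⁵) = 7.52×10^6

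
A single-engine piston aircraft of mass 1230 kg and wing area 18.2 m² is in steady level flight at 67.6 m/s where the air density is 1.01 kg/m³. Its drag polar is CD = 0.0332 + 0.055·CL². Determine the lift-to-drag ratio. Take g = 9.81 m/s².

L/D = 7.61

Weight W = mg = 1230 × 9.81 = 12066 N; in level flight L = W.
q = ½ρv² = ½ × 1.01 × 67.6² = 2308 Pa.
CL = 2W/(ρv²S) = 2×12066/(1.01×67.6²×18.2) = 0.2873.
CD = 0.0332 + 0.055 × 0.2873² = 0.03774.
L/D = CL/CD = 0.2873 / 0.03774 = 7.61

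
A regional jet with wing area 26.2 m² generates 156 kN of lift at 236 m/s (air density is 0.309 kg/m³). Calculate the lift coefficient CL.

CL = 0.692

From L = ½ρv²S·CL, rearranging gives CL = 2L/(ρv²S).
CL = 2 × 1.56×10^5 / (0.309 × 236² × 26.2) = 0.692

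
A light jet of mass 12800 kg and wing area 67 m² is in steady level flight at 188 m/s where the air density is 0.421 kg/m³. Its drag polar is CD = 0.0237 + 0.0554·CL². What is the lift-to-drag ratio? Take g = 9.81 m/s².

L/D = 9.26

Level flight ⇒ L = W = m·g = 12800 × 9.81 = 1.2557×10^5 N.
q = ½ρv² = ½ × 0.421 × 188² = 7440 Pa.
CL = W/(q·S) = 1.2557×10^5 / (7440 × 67) = 0.2519.
CD = 0.0237 + 0.0554 × 0.2519² = 0.02722.
L/D = CL/CD = 0.2519 / 0.02722 = 9.26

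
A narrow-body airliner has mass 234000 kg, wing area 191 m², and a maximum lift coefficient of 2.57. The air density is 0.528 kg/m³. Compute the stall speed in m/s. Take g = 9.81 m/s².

V_stall = 133 m/s

At stall, lift equals weight: L = W = m·g = 234000 × 9.81 = 2.296×10^6 N.
From L = ½ρV²S·CL,max = W: V_stall = √(2W/(ρSCL,max)) = √(2·2.296×10^6/(0.528·191·2.57))
V_stall = √17710 = 133 m/s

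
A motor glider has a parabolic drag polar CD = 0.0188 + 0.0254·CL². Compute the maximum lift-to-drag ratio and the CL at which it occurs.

For CD = CD0 + K·CL², (L/D)max occurs at CL* = √(CD0/K) and equals 1/(2√(K·CD0)).
(L/D)max = 1/(2√(0.0254 × 0.0188)) = 1/(2 × 0.02185) = 22.9
CL* = √(0.0188/0.0254) = 0.86

(L/D)max = 22.9, at CL = 0.86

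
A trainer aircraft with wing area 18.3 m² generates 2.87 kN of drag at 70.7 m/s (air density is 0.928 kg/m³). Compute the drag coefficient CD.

From D = ½ρv²S·CD, rearranging gives CD = 2D/(ρv²S).
CD = 2 × 2870 / (0.928 × 70.7² × 18.3) = 0.0676

CD = 0.0676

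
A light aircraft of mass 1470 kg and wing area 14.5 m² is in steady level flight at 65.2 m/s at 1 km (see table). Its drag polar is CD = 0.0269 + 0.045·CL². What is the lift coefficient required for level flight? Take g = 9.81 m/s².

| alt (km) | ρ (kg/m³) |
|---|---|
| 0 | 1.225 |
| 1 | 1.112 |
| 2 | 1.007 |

At 1 km, from the table: ρ = 1.112 kg/m³.
In steady level flight, lift balances weight: W = mg = 1470 × 9.81 = 14421 N.
q = ½ρv² = ½ × 1.112 × 65.2² = 2364 Pa.
Required CL = L/(qS) = 14421/(2364·14.5) = 0.4208.

CL = 0.421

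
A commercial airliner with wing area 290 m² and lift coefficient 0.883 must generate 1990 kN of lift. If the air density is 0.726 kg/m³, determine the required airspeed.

v = 146 m/s

L = ½ρv²S·CL ⇒ v = √(2L/(ρ·S·CL))
v = √(2 × 1.99×10^6 / (0.726 × 290 × 0.883)) = √21410 = 146 m/s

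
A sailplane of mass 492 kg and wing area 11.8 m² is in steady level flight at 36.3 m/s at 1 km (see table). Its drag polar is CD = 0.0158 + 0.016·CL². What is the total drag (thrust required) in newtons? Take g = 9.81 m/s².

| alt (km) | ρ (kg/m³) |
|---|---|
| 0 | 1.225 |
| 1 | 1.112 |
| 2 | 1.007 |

D = 180 N

At 1 km, from the table: ρ = 1.112 kg/m³.
Weight W = mg = 492 × 9.81 = 4826.5 N; in level flight L = W.
q = ½ρv² = ½ × 1.112 × 36.3² = 732.6 Pa.
CL = 2W/(ρv²S) = 2×4826.5/(1.112×36.3²×11.8) = 0.5583.
CD = 0.0158 + 0.016 × 0.5583² = 0.02079.
D = q·S·CD = 732.6 × 11.8 × 0.02079 = 179.7 N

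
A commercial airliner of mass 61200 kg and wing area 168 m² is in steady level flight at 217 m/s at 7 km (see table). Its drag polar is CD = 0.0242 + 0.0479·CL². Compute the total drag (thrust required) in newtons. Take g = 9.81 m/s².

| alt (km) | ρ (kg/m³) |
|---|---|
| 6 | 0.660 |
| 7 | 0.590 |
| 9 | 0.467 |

At 7 km, from the table: ρ = 0.590 kg/m³.
Level flight ⇒ L = W = m·g = 61200 × 9.81 = 6.0037×10^5 N.
q = ½ρv² = ½ × 0.59 × 217² = 13890 Pa.
CL = 2W/(ρv²S) = 2×6.0037×10^5/(0.59×217²×168) = 0.2573.
CD = 0.0242 + 0.0479 × 0.2573² = 0.02737.
D = q·S·CD = 13890 × 168 × 0.02737 = 63870 N

D = 63900 N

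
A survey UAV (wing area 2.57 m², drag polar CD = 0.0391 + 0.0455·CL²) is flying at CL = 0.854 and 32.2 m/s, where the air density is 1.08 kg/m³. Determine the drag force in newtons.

D = 104 N

CD = 0.0391 + 0.0455 × 0.854² = 0.07228
D = ½ρv²S·CD = ½ × 1.08 × 32.2² × 2.57 × 0.07228 = 104 N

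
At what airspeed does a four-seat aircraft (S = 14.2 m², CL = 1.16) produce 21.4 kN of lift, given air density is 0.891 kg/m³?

v = 54 m/s

L = ½ρv²S·CL ⇒ v = √(2L/(ρ·S·CL))
v = √(2 × 21400 / (0.891 × 14.2 × 1.16)) = √2916 = 54 m/s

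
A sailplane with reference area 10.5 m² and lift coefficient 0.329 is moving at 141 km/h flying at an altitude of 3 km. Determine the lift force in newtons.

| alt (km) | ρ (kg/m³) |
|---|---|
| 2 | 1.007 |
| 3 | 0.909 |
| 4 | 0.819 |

L = 2410 N

At 3 km, from the table: ρ = 0.909 kg/m³.
Convert speed: v = 141 km/h ÷ 3.6 = 39.17 m/s.
Dynamic pressure q = ½ρv² = ½ × 0.909 × 39.17² = 697.2 Pa.
L = q·S·CL = 697.2 × 10.5 × 0.329 = 2410 N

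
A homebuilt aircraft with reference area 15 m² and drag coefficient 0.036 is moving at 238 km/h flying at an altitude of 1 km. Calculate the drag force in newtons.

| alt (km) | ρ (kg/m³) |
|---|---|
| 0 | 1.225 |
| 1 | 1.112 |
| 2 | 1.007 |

D = 1310 N

At 1 km, from the table: ρ = 1.112 kg/m³.
Convert speed: v = 238 km/h ÷ 3.6 = 66.11 m/s.
Dynamic pressure q = ½ρv² = ½ × 1.112 × 66.11² = 2430 Pa.
D = q·S·CD = 2430 × 15 × 0.036 = 1310 N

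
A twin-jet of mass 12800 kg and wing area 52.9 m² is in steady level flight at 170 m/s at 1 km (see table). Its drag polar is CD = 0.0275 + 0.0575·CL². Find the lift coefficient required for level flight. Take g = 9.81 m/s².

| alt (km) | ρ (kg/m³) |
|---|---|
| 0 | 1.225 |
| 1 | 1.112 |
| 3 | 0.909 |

At 1 km, from the table: ρ = 1.112 kg/m³.
Level flight ⇒ L = W = m·g = 12800 × 9.81 = 1.2557×10^5 N.
q = ½ρv² = ½ × 1.112 × 170² = 16070 Pa.
CL = 2W/(ρv²S) = 2×1.2557×10^5/(1.112×170²×52.9) = 0.1477.

CL = 0.148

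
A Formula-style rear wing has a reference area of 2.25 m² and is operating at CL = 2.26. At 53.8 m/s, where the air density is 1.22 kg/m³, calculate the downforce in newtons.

L = 8980 N

Dynamic pressure q = ½ρv² = ½ × 1.22 × 53.8² = 1766 Pa.
L = q·S·CL = 1766 × 2.25 × 2.26 = 8980 N ≈ 8.98 kN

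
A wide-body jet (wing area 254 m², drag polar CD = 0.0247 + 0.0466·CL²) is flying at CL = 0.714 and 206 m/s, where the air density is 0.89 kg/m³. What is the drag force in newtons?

CD = 0.0247 + 0.0466 × 0.714² = 0.04846
D = ½ρv²S·CD = ½ × 0.89 × 206² × 254 × 0.04846 = 2.32×10^5 N

D = 2.32×10^5 N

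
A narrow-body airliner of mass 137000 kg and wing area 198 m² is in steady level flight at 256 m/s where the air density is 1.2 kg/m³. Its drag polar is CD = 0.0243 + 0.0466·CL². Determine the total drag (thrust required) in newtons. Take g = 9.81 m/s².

Weight W = mg = 137000 × 9.81 = 1.344×10^6 N; in level flight L = W.
q = ½ρv² = ½ × 1.2 × 256² = 39320 Pa.
Required CL = L/(qS) = 1.344×10^6/(39320·198) = 0.1726.
CD = 0.0243 + 0.0466 × 0.1726² = 0.02569.
D = q·S·CD = 39320 × 198 × 0.02569 = 2×10^5 N

D = 2×10^5 N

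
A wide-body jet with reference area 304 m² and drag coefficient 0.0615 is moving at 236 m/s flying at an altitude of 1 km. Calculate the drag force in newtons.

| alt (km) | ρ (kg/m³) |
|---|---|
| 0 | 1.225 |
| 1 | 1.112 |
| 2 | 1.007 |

D = 5.79×10^5 N

At 1 km, from the table: ρ = 1.112 kg/m³.
D = ½ρv²S·CD = ½ × 1.112 × 236² × 304 × 0.0615 = 5.79×10^5 N ≈ 579 kN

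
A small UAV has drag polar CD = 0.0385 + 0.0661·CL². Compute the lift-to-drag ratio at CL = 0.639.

CD = 0.0385 + 0.0661 × 0.639² = 0.06549
L/D = CL/CD = 0.639 / 0.06549 = 9.76

L/D = 9.76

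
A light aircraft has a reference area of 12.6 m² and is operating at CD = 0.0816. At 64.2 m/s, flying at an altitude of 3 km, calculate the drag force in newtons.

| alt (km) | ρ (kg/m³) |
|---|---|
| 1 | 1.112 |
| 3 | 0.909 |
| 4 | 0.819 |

D = 1930 N

At 3 km, from the table: ρ = 0.909 kg/m³.
Dynamic pressure q = ½ρv² = ½ × 0.909 × 64.2² = 1873 Pa.
D = q·S·CD = 1873 × 12.6 × 0.0816 = 1930 N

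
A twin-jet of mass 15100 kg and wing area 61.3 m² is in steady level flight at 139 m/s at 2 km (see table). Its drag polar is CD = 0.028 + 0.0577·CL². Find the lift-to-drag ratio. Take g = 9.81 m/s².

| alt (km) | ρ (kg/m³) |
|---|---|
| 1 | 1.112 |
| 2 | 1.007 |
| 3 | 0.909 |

At 2 km, from the table: ρ = 1.007 kg/m³.
Weight W = mg = 15100 × 9.81 = 1.4813×10^5 N; in level flight L = W.
q = ½ρv² = ½ × 1.007 × 139² = 9728 Pa.
CL = 2W/(ρv²S) = 2×1.4813×10^5/(1.007×139²×61.3) = 0.2484.
CD = 0.028 + 0.0577 × 0.2484² = 0.03156.
L/D = CL/CD = 0.2484 / 0.03156 = 7.87

L/D = 7.87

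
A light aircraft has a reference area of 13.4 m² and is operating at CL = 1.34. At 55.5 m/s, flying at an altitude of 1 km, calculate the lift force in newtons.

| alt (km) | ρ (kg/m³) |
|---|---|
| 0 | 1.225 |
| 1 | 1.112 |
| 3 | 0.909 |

L = 30800 N

At 1 km, from the table: ρ = 1.112 kg/m³.
L = ½ρv²S·CL = ½ × 1.112 × 55.5² × 13.4 × 1.34 = 30800 N ≈ 30.8 kN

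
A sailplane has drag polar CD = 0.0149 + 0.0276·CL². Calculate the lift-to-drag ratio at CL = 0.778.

L/D = 24.6

CD = 0.0149 + 0.0276 × 0.778² = 0.03161
L/D = CL/CD = 0.778 / 0.03161 = 24.6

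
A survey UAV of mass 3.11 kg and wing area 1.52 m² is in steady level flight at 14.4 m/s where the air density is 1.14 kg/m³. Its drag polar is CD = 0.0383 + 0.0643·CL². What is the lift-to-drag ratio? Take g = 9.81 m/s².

Level flight ⇒ L = W = m·g = 3.11 × 9.81 = 30.509 N.
q = ½ρv² = ½ × 1.14 × 14.4² = 118.2 Pa.
CL = 2W/(ρv²S) = 2×30.509/(1.14×14.4²×1.52) = 0.1698.
CD = 0.0383 + 0.0643 × 0.1698² = 0.04015.
L/D = CL/CD = 0.1698 / 0.04015 = 4.23

L/D = 4.23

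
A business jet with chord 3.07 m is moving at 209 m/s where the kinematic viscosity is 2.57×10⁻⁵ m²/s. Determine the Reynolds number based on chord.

Re = 2.5×10^7

Re = v·c/ν = 209 × 3.07 / (2.57×10⁻⁵) = 2.5×10^7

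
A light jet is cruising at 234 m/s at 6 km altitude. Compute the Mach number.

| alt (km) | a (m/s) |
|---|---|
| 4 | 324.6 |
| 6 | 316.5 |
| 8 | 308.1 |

M = 0.739

At 6 km, from the table: a = 316.5 m/s.
M = v/a = 234 / 316.5 = 0.739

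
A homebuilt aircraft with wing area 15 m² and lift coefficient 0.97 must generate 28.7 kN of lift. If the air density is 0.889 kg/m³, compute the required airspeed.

v = 66.6 m/s

L = ½ρv²S·CL ⇒ v = √(2L/(ρ·S·CL))
v = √(2 × 28700 / (0.889 × 15 × 0.97)) = √4438 = 66.6 m/s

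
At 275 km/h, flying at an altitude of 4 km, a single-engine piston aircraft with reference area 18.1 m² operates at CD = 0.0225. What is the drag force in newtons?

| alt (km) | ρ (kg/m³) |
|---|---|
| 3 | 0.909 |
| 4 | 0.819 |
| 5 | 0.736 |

At 4 km, from the table: ρ = 0.819 kg/m³.
Convert speed: v = 275 km/h ÷ 3.6 = 76.39 m/s.
D = ½ρv²S·CD = ½ × 0.819 × 76.39² × 18.1 × 0.0225 = 973 N

D = 973 N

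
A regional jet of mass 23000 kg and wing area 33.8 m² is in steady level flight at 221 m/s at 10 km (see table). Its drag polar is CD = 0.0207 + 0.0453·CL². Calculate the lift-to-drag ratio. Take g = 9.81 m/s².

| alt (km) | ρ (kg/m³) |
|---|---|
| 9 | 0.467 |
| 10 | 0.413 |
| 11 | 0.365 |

At 10 km, from the table: ρ = 0.413 kg/m³.
Level flight ⇒ L = W = m·g = 23000 × 9.81 = 2.2563×10^5 N.
Dynamic pressure q = 0.5 × 0.413 × 221² = 10090 Pa.
Required CL = L/(qS) = 2.2563×10^5/(10090·33.8) = 0.6619.
CD = 0.0207 + 0.0453 × 0.6619² = 0.04054.
L/D = CL/CD = 0.6619 / 0.04054 = 16.3

L/D = 16.3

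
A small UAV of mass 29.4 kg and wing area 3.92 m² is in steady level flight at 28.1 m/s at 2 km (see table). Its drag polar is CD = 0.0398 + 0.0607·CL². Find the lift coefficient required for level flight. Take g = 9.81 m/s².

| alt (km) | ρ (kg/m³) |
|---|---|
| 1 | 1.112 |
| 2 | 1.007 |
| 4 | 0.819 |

At 2 km, from the table: ρ = 1.007 kg/m³.
Weight W = mg = 29.4 × 9.81 = 288.41 N; in level flight L = W.
q = ½ρv² = ½ × 1.007 × 28.1² = 397.6 Pa.
CL = 2W/(ρv²S) = 2×288.41/(1.007×28.1²×3.92) = 0.1851.

CL = 0.185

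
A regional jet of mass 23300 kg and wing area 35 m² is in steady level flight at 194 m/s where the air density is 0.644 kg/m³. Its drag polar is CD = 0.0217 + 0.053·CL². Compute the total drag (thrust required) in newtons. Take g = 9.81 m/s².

In steady level flight, lift balances weight: W = mg = 23300 × 9.81 = 2.2857×10^5 N.
Dynamic pressure q = 0.5 × 0.644 × 194² = 12120 Pa.
Required CL = L/(qS) = 2.2857×10^5/(12120·35) = 0.5389.
CD = 0.0217 + 0.053 × 0.5389² = 0.03709.
D = q·S·CD = 12120 × 35 × 0.03709 = 15730 N

D = 15700 N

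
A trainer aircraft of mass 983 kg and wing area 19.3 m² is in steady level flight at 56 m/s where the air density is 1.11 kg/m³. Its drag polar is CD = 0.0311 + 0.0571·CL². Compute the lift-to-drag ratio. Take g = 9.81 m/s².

Level flight ⇒ L = W = m·g = 983 × 9.81 = 9643.2 N.
q = ½ρv² = ½ × 1.11 × 56² = 1740 Pa.
Required CL = L/(qS) = 9643.2/(1740·19.3) = 0.2871.
CD = 0.0311 + 0.0571 × 0.2871² = 0.03581.
L/D = CL/CD = 0.2871 / 0.03581 = 8.02

L/D = 8.02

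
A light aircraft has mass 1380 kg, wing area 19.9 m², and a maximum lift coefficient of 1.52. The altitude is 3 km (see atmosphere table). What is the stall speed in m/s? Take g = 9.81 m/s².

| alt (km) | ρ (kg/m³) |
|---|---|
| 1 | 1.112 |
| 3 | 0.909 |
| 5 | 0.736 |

V_stall = 31.4 m/s

At 3 km, from the table: ρ = 0.909 kg/m³.
Stall occurs when L = W at CL,max. W = mg = 1380 × 9.81 = 13540 N.
V_stall = √(2W/(ρ·S·CL,max)) = √(2 × 13540 / (0.909 × 19.9 × 1.52))
V_stall = √984.7 = 31.4 m/s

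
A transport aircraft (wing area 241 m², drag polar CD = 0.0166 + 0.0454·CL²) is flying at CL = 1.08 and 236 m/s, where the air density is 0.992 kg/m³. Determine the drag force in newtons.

D = 4.63×10^5 N

CD = 0.0166 + 0.0454 × 1.08² = 0.06955
D = ½ρv²S·CD = ½ × 0.992 × 236² × 241 × 0.06955 = 4.63×10^5 N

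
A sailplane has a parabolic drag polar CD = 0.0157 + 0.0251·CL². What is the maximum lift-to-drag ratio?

(L/D)max = 25.2

For CD = CD0 + K·CL², (L/D)max occurs at CL* = √(CD0/K) and equals 1/(2√(K·CD0)).
(L/D)max = 1/(2√(0.0251 × 0.0157)) = 1/(2 × 0.01985) = 25.2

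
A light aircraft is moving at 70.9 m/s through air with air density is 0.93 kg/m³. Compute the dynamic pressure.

q = ½ρv² = ½ × 0.93 × 70.9² = 2340 Pa

q = 2340 Pa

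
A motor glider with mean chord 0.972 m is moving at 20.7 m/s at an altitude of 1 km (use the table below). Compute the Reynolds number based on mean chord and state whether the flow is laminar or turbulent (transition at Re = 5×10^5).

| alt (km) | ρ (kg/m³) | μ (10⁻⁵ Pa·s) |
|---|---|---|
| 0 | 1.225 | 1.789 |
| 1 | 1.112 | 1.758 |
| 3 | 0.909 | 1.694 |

At 1 km, from the table: ρ = 1.112 kg/m³, μ = 1.758×10⁻⁵ Pa·s.
Re = ρ·v·c/μ = 1.112 × 20.7 × 0.972 / (1.758×10⁻⁵) = 1.27×10^6
Since 1.27×10^6 > 5×10^5, the flow is turbulent.

Re = 1.27×10^6 (turbulent)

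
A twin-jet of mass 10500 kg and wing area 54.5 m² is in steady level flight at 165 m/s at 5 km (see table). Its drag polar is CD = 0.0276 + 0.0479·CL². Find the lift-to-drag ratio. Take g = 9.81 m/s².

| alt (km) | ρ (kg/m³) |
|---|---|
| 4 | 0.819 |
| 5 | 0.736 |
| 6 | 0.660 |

L/D = 6.44

At 5 km, from the table: ρ = 0.736 kg/m³.
Weight W = mg = 10500 × 9.81 = 1.03×10^5 N; in level flight L = W.
q = ½ρv² = ½ × 0.736 × 165² = 10020 Pa.
CL = W/(q·S) = 1.03×10^5 / (10020 × 54.5) = 0.1886.
CD = 0.0276 + 0.0479 × 0.1886² = 0.0293.
L/D = CL/CD = 0.1886 / 0.0293 = 6.44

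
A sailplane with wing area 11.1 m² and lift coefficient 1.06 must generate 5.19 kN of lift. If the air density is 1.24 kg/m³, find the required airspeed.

L = ½ρv²S·CL ⇒ v = √(2L/(ρ·S·CL))
v = √(2 × 5190 / (1.24 × 11.1 × 1.06)) = √711.5 = 26.7 m/s

v = 26.7 m/s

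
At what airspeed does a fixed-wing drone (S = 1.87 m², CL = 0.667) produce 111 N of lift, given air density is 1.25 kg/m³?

v = 11.9 m/s

L = ½ρv²S·CL ⇒ v = √(2L/(ρ·S·CL))
v = √(2 × 111 / (1.25 × 1.87 × 0.667)) = √142.4 = 11.9 m/s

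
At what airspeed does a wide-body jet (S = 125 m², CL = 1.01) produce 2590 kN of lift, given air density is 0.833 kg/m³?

v = 222 m/s

L = ½ρv²S·CL ⇒ v = √(2L/(ρ·S·CL))
v = √(2 × 2.59×10^6 / (0.833 × 125 × 1.01)) = √49260 = 222 m/s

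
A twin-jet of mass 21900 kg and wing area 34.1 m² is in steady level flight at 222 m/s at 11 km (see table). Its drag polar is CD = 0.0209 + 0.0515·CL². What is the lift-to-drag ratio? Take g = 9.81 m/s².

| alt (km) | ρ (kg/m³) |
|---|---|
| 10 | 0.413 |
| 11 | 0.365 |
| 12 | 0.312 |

At 11 km, from the table: ρ = 0.365 kg/m³.
Level flight ⇒ L = W = m·g = 21900 × 9.81 = 2.1484×10^5 N.
Dynamic pressure q = 0.5 × 0.365 × 222² = 8994 Pa.
CL = 2W/(ρv²S) = 2×2.1484×10^5/(0.365×222²×34.1) = 0.7005.
CD = 0.0209 + 0.0515 × 0.7005² = 0.04617.
L/D = CL/CD = 0.7005 / 0.04617 = 15.2

L/D = 15.2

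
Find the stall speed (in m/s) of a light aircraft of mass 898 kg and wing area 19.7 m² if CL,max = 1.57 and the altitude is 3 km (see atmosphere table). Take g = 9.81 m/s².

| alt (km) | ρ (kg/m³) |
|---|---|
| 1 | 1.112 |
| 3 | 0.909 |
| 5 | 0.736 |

At 3 km, from the table: ρ = 0.909 kg/m³.
At stall, lift equals weight: L = W = m·g = 898 × 9.81 = 8809 N.
V_stall = √(2W/(ρ·S·CL,max)) = √(2 × 8809 / (0.909 × 19.7 × 1.57))
V_stall = √626.7 = 25 m/s

V_stall = 25 m/s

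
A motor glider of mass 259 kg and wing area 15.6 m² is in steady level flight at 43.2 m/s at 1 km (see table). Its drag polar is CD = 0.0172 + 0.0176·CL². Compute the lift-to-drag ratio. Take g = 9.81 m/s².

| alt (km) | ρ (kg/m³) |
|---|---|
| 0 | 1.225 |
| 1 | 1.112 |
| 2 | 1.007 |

L/D = 8.9

At 1 km, from the table: ρ = 1.112 kg/m³.
Level flight ⇒ L = W = m·g = 259 × 9.81 = 2540.8 N.
q = ½ρv² = ½ × 1.112 × 43.2² = 1038 Pa.
CL = 2W/(ρv²S) = 2×2540.8/(1.112×43.2²×15.6) = 0.157.
CD = 0.0172 + 0.0176 × 0.157² = 0.01763.
L/D = CL/CD = 0.157 / 0.01763 = 8.9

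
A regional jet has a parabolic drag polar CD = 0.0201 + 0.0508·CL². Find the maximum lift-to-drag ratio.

(L/D)max = 15.6

For CD = CD0 + K·CL², (L/D)max occurs at CL* = √(CD0/K) and equals 1/(2√(K·CD0)).
(L/D)max = 1/(2√(0.0508 × 0.0201)) = 1/(2 × 0.03195) = 15.6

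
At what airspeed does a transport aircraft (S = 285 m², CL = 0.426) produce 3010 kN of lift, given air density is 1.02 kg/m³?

L = ½ρv²S·CL ⇒ v = √(2L/(ρ·S·CL))
v = √(2 × 3.01×10^6 / (1.02 × 285 × 0.426)) = √48610 = 220 m/s

v = 220 m/s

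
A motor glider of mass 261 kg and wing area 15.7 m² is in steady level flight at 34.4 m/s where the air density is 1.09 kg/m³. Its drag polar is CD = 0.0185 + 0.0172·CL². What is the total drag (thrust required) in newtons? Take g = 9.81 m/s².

Level flight ⇒ L = W = m·g = 261 × 9.81 = 2560.4 N.
q = ½ρv² = ½ × 1.09 × 34.4² = 644.9 Pa.
CL = 2W/(ρv²S) = 2×2560.4/(1.09×34.4²×15.7) = 0.2529.
CD = 0.0185 + 0.0172 × 0.2529² = 0.0196.
D = q·S·CD = 644.9 × 15.7 × 0.0196 = 198.5 N

D = 198 N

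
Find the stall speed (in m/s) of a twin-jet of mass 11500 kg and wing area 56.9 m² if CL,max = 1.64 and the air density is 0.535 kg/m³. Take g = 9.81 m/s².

V_stall = 67.2 m/s

Weight W = mg = 11500 × 9.81 = 1.128×10^5 N.
V_stall = √(2W/(ρ·S·CL,max)) = √(2 × 1.128×10^5 / (0.535 × 56.9 × 1.64))
V_stall = √4519 = 67.2 m/s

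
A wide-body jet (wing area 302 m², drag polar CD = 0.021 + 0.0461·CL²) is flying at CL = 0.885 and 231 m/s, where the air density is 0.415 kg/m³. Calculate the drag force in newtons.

D = 1.91×10^5 N

CD = 0.021 + 0.0461 × 0.885² = 0.05711
D = ½ρv²S·CD = ½ × 0.415 × 231² × 302 × 0.05711 = 1.91×10^5 N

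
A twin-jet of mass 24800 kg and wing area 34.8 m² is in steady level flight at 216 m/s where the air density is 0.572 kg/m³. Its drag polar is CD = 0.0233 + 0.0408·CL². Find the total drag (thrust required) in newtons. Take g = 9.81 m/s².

Level flight ⇒ L = W = m·g = 24800 × 9.81 = 2.4329×10^5 N.
q = ½ρv² = ½ × 0.572 × 216² = 13340 Pa.
CL = W/(q·S) = 2.4329×10^5 / (13340 × 34.8) = 0.5239.
CD = 0.0233 + 0.0408 × 0.5239² = 0.0345.
D = q·S·CD = 13340 × 34.8 × 0.0345 = 16020 N

D = 16000 N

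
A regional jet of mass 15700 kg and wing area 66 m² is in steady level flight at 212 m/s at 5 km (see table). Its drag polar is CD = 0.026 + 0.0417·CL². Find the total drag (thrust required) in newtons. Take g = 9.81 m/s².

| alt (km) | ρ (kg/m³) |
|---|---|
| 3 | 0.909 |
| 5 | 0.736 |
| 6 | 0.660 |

D = 29300 N

At 5 km, from the table: ρ = 0.736 kg/m³.
Weight W = mg = 15700 × 9.81 = 1.5402×10^5 N; in level flight L = W.
q = ½ρv² = ½ × 0.736 × 212² = 16540 Pa.
CL = W/(q·S) = 1.5402×10^5 / (16540 × 66) = 0.1411.
CD = 0.026 + 0.0417 × 0.1411² = 0.02683.
D = q·S·CD = 16540 × 66 × 0.02683 = 29290 N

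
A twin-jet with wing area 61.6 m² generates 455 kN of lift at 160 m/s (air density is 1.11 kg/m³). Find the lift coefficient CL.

CL = 0.52

From L = ½ρv²S·CL, rearranging gives CL = 2L/(ρv²S).
CL = 2 × 4.55×10^5 / (1.11 × 160² × 61.6) = 0.52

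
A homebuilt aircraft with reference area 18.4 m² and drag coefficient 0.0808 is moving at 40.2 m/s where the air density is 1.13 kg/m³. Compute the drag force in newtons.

D = 1360 N

Dynamic pressure q = ½ρv² = ½ × 1.13 × 40.2² = 913.1 Pa.
D = q·S·CD = 913.1 × 18.4 × 0.0808 = 1360 N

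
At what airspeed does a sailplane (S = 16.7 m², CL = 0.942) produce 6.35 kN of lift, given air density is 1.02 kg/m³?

L = ½ρv²S·CL ⇒ v = √(2L/(ρ·S·CL))
v = √(2 × 6350 / (1.02 × 16.7 × 0.942)) = √791.5 = 28.1 m/s

v = 28.1 m/s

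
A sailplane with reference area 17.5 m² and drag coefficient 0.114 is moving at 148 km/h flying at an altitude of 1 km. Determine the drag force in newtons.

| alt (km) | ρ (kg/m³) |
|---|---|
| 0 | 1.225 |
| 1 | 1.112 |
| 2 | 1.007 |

At 1 km, from the table: ρ = 1.112 kg/m³.
Convert speed: v = 148 km/h ÷ 3.6 = 41.11 m/s.
Dynamic pressure q = ½ρv² = ½ × 1.112 × 41.11² = 939.7 Pa.
D = q·S·CD = 939.7 × 17.5 × 0.114 = 1870 N

D = 1870 N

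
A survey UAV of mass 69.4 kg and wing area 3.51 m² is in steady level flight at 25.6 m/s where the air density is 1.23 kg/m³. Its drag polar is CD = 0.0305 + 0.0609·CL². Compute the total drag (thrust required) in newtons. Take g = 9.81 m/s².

Weight W = mg = 69.4 × 9.81 = 680.81 N; in level flight L = W.
Dynamic pressure q = 0.5 × 1.23 × 25.6² = 403 Pa.
CL = W/(q·S) = 680.81 / (403 × 3.51) = 0.4812.
CD = 0.0305 + 0.0609 × 0.4812² = 0.0446.
D = q·S·CD = 403 × 3.51 × 0.0446 = 63.1 N

D = 63.1 N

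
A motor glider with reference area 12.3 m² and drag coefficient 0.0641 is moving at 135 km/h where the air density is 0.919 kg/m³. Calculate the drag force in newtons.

D = 509 N

Convert speed: v = 135 km/h ÷ 3.6 = 37.5 m/s.
D = ½ρv²S·CD = ½ × 0.919 × 37.5² × 12.3 × 0.0641 = 509 N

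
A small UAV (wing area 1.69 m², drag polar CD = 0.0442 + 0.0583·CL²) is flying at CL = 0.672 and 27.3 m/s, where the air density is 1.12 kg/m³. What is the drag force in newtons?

CD = 0.0442 + 0.0583 × 0.672² = 0.07053
D = ½ρv²S·CD = ½ × 1.12 × 27.3² × 1.69 × 0.07053 = 49.7 N

D = 49.7 N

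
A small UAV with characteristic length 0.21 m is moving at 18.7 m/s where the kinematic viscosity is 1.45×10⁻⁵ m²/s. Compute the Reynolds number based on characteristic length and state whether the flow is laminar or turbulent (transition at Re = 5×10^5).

Re = 2.71×10^5 (laminar)

Re = v·c/ν = 18.7 × 0.21 / (1.45×10⁻⁵) = 2.71×10^5
Since 2.71×10^5 < 5×10^5, the flow is laminar.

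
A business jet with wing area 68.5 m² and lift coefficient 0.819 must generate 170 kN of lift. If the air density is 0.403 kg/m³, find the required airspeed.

v = 123 m/s

L = ½ρv²S·CL ⇒ v = √(2L/(ρ·S·CL))
v = √(2 × 1.7×10^5 / (0.403 × 68.5 × 0.819)) = √15040 = 123 m/s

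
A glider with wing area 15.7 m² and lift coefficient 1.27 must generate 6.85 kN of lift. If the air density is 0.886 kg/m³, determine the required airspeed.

v = 27.8 m/s

L = ½ρv²S·CL ⇒ v = √(2L/(ρ·S·CL))
v = √(2 × 6850 / (0.886 × 15.7 × 1.27)) = √775.5 = 27.8 m/s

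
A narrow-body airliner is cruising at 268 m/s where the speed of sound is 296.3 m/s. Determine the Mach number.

M = v/a = 268 / 296.3 = 0.904

M = 0.904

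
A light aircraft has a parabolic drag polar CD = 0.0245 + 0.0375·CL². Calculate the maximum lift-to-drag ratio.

(L/D)max = 16.5

For CD = CD0 + K·CL², (L/D)max occurs at CL* = √(CD0/K) and equals 1/(2√(K·CD0)).
(L/D)max = 1/(2√(0.0375 × 0.0245)) = 1/(2 × 0.03031) = 16.5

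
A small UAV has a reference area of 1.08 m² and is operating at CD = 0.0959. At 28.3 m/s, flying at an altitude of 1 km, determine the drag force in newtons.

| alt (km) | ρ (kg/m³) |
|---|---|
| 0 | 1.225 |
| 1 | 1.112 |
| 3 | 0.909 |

At 1 km, from the table: ρ = 1.112 kg/m³.
Dynamic pressure q = ½ρv² = ½ × 1.112 × 28.3² = 445.3 Pa.
D = q·S·CD = 445.3 × 1.08 × 0.0959 = 46.1 N

D = 46.1 N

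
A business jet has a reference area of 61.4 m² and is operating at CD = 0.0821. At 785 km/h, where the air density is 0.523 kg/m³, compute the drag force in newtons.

Convert speed: v = 785 km/h ÷ 3.6 = 218.1 m/s.
D = ½ρv²S·CD = ½ × 0.523 × 218.1² × 61.4 × 0.0821 = 62700 N ≈ 62.7 kN

D = 62700 N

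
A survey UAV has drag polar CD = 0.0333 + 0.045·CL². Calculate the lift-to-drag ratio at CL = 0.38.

CD = 0.0333 + 0.045 × 0.38² = 0.0398
L/D = CL/CD = 0.38 / 0.0398 = 9.55

L/D = 9.55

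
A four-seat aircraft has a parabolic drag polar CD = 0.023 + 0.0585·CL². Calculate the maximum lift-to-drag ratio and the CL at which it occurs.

For CD = CD0 + K·CL², (L/D)max occurs at CL* = √(CD0/K) and equals 1/(2√(K·CD0)).
(L/D)max = 1/(2√(0.0585 × 0.023)) = 1/(2 × 0.03668) = 13.6
CL* = √(0.023/0.0585) = 0.627

(L/D)max = 13.6, at CL = 0.627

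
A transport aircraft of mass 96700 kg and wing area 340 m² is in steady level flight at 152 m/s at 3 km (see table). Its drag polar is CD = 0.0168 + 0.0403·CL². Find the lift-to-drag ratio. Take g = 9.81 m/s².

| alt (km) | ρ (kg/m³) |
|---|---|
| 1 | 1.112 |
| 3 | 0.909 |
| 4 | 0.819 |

L/D = 13.5

At 3 km, from the table: ρ = 0.909 kg/m³.
In steady level flight, lift balances weight: W = mg = 96700 × 9.81 = 9.4863×10^5 N.
q = ½ρv² = ½ × 0.909 × 152² = 10500 Pa.
CL = 2W/(ρv²S) = 2×9.4863×10^5/(0.909×152²×340) = 0.2657.
CD = 0.0168 + 0.0403 × 0.2657² = 0.01965.
L/D = CL/CD = 0.2657 / 0.01965 = 13.5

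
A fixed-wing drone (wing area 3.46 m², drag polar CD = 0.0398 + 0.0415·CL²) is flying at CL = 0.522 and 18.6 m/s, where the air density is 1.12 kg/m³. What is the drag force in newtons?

D = 34.3 N

CD = 0.0398 + 0.0415 × 0.522² = 0.05111
D = ½ρv²S·CD = ½ × 1.12 × 18.6² × 3.46 × 0.05111 = 34.3 N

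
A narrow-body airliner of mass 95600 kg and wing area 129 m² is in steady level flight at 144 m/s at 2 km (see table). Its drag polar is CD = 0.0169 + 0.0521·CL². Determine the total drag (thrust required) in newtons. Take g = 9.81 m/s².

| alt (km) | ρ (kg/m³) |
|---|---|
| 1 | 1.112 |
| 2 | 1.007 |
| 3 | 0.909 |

D = 56800 N

At 2 km, from the table: ρ = 1.007 kg/m³.
In steady level flight, lift balances weight: W = mg = 95600 × 9.81 = 9.3784×10^5 N.
q = ½ρv² = ½ × 1.007 × 144² = 10440 Pa.
CL = 2W/(ρv²S) = 2×9.3784×10^5/(1.007×144²×129) = 0.6963.
CD = 0.0169 + 0.0521 × 0.6963² = 0.04216.
D = q·S·CD = 10440 × 129 × 0.04216 = 56780 N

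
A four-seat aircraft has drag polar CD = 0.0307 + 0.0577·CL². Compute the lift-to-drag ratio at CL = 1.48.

CD = 0.0307 + 0.0577 × 1.48² = 0.1571
L/D = CL/CD = 1.48 / 0.1571 = 9.42

L/D = 9.42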